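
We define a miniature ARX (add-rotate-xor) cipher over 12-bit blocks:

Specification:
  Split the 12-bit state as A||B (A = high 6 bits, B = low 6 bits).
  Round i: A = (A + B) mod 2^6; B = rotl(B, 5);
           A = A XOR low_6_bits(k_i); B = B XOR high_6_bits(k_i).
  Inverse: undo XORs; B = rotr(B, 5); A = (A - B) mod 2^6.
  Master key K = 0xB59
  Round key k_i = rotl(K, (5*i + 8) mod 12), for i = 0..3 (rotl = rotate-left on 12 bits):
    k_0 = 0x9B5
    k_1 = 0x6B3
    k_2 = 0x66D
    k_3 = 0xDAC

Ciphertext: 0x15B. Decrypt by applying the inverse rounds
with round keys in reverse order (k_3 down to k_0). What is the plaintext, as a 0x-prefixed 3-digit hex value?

0x474

s_0 = ciphertext = 0x15B
s_1 = InvRound(s_0, k_3) = 0x39B
s_2 = InvRound(s_1, k_2) = 0x7C4
s_3 = InvRound(s_2, k_1) = 0xC3C
s_4 = InvRound(s_3, k_0) = 0x474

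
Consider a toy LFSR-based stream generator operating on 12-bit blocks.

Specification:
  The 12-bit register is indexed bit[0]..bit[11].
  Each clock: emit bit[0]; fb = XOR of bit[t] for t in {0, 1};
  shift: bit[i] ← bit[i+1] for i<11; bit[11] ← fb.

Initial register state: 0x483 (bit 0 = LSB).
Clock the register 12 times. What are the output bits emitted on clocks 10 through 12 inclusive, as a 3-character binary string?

010

reg_0 = 0x483
clock 1: out=1, reg = 0x241
clock 2: out=1, reg = 0x920
clock 3: out=0, reg = 0x490
clock 4: out=0, reg = 0x248
clock 5: out=0, reg = 0x124
clock 6: out=0, reg = 0x092
clock 7: out=0, reg = 0x849
clock 8: out=1, reg = 0xC24
clock 9: out=0, reg = 0x612
clock 10: out=0, reg = 0xB09
clock 11: out=1, reg = 0xD84
clock 12: out=0, reg = 0x6C2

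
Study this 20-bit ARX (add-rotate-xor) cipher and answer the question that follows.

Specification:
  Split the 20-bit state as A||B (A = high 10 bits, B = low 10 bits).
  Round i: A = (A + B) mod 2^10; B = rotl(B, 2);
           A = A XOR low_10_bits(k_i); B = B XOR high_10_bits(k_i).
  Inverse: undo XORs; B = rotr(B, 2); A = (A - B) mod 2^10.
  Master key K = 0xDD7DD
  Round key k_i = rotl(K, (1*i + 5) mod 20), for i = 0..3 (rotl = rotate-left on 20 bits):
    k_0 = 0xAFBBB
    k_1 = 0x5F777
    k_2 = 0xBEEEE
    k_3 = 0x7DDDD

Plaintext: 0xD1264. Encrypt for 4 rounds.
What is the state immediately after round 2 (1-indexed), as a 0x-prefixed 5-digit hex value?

0x921CE

s_0 = plaintext = 0xD1264
s_1 = Round(s_0, k_0) = 0x84F2C
s_2 = Round(s_1, k_1) = 0x921CE
s_3 = Round(s_2, k_2) = 0xBE1C2
s_4 = Round(s_3, k_3) = 0x59EFE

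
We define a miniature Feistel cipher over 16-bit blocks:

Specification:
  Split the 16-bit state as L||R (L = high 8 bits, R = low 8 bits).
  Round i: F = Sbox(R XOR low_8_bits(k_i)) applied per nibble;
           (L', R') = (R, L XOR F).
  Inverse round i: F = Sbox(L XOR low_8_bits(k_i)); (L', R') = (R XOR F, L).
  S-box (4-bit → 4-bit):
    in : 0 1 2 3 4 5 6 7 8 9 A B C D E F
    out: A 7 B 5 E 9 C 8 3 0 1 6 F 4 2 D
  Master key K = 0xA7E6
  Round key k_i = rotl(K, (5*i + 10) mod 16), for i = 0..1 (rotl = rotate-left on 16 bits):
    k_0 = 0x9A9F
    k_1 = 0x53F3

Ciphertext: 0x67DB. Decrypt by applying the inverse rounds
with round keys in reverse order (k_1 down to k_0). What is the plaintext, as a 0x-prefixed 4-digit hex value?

s_0 = ciphertext = 0x67DB
s_1 = InvRound(s_0, k_1) = 0xD567
s_2 = InvRound(s_1, k_0) = 0x86D5

0x86D5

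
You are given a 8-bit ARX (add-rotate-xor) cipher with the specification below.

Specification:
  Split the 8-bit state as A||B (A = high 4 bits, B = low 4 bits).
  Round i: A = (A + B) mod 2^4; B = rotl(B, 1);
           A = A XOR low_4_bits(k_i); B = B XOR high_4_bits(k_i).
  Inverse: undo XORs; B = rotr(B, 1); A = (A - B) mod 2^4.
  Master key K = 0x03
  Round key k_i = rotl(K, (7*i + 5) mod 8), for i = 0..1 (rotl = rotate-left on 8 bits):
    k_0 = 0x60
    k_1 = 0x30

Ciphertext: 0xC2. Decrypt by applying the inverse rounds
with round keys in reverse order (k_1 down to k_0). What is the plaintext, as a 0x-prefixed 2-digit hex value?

s_0 = ciphertext = 0xC2
s_1 = InvRound(s_0, k_1) = 0x48
s_2 = InvRound(s_1, k_0) = 0xD7

0xD7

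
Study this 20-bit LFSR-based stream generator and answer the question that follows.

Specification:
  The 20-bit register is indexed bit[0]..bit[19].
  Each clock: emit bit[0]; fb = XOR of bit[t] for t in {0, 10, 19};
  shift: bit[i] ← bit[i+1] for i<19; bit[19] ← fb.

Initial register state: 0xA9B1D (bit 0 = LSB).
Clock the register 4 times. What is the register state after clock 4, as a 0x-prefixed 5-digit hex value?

reg_0 = 0xA9B1D
clock 1: out=1, reg = 0x54D8E
clock 2: out=0, reg = 0xAA6C7
clock 3: out=1, reg = 0xD5363
clock 4: out=1, reg = 0x6A9B1

0x6A9B1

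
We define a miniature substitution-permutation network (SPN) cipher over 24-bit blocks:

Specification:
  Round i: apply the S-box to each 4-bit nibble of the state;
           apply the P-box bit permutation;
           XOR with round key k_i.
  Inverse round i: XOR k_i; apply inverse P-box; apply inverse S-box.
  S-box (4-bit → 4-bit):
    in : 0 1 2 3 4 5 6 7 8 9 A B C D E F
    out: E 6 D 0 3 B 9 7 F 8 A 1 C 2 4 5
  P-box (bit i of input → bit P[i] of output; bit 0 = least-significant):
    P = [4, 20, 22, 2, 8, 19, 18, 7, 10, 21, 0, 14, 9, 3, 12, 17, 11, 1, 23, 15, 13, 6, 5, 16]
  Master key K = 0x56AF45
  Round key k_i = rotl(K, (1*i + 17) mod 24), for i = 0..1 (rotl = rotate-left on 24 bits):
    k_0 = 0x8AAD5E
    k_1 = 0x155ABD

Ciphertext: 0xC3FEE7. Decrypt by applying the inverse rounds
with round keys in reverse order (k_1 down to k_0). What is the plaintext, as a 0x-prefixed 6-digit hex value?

0xEE5FAF

s_0 = ciphertext = 0xC3FEE7
s_1 = InvRound(s_0, k_1) = 0x40ABE7
s_2 = InvRound(s_1, k_0) = 0xEE5FAF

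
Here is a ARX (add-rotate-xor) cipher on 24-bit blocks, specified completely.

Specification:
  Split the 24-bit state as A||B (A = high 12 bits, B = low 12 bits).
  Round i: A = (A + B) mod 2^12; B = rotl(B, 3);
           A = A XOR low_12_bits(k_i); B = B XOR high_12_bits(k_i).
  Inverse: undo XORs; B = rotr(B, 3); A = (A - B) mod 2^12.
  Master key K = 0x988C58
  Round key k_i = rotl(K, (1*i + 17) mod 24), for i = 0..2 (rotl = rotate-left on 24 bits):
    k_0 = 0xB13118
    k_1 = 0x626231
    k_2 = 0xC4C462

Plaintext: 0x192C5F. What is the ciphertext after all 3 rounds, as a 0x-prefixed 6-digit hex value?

s_0 = plaintext = 0x192C5F
s_1 = Round(s_0, k_0) = 0xCE99ED
s_2 = Round(s_1, k_1) = 0x4E794A
s_3 = Round(s_2, k_2) = 0xA53618

0xA53618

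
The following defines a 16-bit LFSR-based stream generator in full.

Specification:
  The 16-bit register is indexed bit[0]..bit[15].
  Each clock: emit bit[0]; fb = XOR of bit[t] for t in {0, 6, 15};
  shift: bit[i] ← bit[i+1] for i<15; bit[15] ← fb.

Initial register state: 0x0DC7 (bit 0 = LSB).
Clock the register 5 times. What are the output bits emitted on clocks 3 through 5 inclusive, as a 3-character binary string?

100

reg_0 = 0x0DC7
clock 1: out=1, reg = 0x06E3
clock 2: out=1, reg = 0x0371
clock 3: out=1, reg = 0x01B8
clock 4: out=0, reg = 0x00DC
clock 5: out=0, reg = 0x806E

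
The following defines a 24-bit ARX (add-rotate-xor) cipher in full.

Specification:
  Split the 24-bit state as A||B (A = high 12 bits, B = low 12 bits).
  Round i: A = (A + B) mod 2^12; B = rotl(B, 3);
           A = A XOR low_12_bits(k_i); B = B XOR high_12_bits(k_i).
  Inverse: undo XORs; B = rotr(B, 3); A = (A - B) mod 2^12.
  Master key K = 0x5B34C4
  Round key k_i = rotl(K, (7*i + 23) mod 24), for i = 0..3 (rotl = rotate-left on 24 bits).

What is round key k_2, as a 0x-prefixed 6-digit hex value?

K = 0x5B34C4
k_0 = rotl(K, (7*0+23) mod 24) = rotl(K, 23) = 0x2D9A62
k_1 = rotl(K, (7*1+23) mod 24) = rotl(K, 6) = 0xCD3116
k_2 = rotl(K, (7*2+23) mod 24) = rotl(K, 13) = 0x988B66

0x988B66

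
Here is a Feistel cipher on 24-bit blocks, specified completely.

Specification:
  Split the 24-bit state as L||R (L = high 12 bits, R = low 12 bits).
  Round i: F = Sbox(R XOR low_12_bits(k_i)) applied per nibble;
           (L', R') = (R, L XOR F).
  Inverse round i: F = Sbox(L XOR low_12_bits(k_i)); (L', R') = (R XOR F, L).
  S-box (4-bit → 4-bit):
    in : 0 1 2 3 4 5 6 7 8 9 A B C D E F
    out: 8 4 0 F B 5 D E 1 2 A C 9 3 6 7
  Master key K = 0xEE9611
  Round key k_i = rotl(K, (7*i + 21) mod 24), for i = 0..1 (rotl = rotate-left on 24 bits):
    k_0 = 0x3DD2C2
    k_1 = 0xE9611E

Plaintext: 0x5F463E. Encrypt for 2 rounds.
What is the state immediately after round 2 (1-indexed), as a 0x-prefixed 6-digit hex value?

s_0 = plaintext = 0x5F463E
s_1 = Round(s_0, k_0) = 0x63EE8D
s_2 = Round(s_1, k_1) = 0xE8D111

0xE8D111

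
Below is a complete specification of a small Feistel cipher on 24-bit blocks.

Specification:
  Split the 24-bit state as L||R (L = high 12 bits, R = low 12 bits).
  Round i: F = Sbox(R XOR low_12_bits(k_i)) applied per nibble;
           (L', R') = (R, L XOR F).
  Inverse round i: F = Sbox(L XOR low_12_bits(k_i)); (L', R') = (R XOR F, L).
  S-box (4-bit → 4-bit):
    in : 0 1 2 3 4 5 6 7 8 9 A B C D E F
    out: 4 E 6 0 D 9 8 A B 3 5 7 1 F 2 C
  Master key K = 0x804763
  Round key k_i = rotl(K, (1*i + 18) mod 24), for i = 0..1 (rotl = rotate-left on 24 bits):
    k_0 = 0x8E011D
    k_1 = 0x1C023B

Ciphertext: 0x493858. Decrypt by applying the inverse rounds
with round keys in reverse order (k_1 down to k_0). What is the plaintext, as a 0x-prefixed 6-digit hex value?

s_0 = ciphertext = 0x493858
s_1 = InvRound(s_0, k_1) = 0x003493
s_2 = InvRound(s_1, k_0) = 0xA71003

0xA71003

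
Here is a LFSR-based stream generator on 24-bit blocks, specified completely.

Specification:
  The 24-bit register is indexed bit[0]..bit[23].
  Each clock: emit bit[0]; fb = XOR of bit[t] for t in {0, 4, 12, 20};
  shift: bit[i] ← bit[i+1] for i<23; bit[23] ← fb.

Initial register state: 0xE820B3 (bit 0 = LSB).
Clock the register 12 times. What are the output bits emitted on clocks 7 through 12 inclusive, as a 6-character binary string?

reg_0 = 0xE820B3
clock 1: out=1, reg = 0x741059
clock 2: out=1, reg = 0x3A082C
clock 3: out=0, reg = 0x9D0416
clock 4: out=0, reg = 0x4E820B
clock 5: out=1, reg = 0xA74105
clock 6: out=1, reg = 0xD3A082
clock 7: out=0, reg = 0xE9D041
clock 8: out=1, reg = 0x74E820
clock 9: out=0, reg = 0xBA7410
clock 10: out=0, reg = 0xDD3A08
clock 11: out=0, reg = 0x6E9D04
clock 12: out=0, reg = 0xB74E82

010000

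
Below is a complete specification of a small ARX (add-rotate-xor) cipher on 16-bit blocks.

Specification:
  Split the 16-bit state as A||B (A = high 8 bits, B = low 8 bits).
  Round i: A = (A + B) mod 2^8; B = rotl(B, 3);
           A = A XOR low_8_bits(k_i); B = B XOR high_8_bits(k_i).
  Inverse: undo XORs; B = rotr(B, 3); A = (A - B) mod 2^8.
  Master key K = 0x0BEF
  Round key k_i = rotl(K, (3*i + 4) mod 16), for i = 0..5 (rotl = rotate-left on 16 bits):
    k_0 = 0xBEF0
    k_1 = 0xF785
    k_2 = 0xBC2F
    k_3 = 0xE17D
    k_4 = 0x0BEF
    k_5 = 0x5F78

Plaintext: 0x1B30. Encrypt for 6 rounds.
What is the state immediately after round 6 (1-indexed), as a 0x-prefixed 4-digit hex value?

s_0 = plaintext = 0x1B30
s_1 = Round(s_0, k_0) = 0xBB3F
s_2 = Round(s_1, k_1) = 0x7F0E
s_3 = Round(s_2, k_2) = 0xA2CC
s_4 = Round(s_3, k_3) = 0x1387
s_5 = Round(s_4, k_4) = 0x7537
s_6 = Round(s_5, k_5) = 0xD4E6

0xD4E6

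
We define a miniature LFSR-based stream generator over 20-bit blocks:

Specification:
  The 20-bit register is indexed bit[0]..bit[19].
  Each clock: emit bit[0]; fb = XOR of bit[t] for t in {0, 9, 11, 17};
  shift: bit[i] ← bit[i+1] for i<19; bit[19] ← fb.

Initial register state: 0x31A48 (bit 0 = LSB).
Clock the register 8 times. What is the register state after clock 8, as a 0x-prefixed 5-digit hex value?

reg_0 = 0x31A48
clock 1: out=0, reg = 0x98D24
clock 2: out=0, reg = 0xCC692
clock 3: out=0, reg = 0xE6349
clock 4: out=1, reg = 0xF31A4
clock 5: out=0, reg = 0xF98D2
clock 6: out=0, reg = 0x7CC69
clock 7: out=1, reg = 0xBE634
clock 8: out=0, reg = 0x5F31A

0x5F31A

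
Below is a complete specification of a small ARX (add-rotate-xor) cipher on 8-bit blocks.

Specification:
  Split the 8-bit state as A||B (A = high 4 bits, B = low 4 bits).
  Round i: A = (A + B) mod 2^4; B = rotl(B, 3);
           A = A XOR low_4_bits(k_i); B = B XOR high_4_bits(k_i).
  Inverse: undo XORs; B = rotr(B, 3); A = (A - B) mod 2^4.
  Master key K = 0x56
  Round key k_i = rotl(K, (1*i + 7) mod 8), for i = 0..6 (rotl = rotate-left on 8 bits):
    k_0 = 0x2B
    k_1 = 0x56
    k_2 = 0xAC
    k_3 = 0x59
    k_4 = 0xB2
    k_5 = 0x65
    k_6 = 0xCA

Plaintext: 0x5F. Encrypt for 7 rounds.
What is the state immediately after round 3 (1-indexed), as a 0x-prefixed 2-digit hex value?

0x97

s_0 = plaintext = 0x5F
s_1 = Round(s_0, k_0) = 0xFD
s_2 = Round(s_1, k_1) = 0xAB
s_3 = Round(s_2, k_2) = 0x97
s_4 = Round(s_3, k_3) = 0x9E
s_5 = Round(s_4, k_4) = 0x5C
s_6 = Round(s_5, k_5) = 0x40
s_7 = Round(s_6, k_6) = 0xEC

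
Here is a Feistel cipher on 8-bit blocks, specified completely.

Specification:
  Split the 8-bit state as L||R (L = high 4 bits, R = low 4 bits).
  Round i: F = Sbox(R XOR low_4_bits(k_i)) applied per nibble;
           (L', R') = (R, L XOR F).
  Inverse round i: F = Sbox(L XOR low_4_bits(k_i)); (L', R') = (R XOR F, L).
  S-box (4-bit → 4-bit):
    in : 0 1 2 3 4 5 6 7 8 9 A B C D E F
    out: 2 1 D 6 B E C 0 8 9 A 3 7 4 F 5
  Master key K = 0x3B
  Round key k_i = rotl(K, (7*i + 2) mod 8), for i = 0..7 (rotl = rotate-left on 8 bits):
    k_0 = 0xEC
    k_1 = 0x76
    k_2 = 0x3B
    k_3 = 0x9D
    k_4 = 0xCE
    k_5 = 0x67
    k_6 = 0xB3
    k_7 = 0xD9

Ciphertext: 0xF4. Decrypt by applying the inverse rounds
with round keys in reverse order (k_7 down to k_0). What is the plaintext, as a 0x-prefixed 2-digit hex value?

0x44

s_0 = ciphertext = 0xF4
s_1 = InvRound(s_0, k_7) = 0x8F
s_2 = InvRound(s_1, k_6) = 0xC8
s_3 = InvRound(s_2, k_5) = 0xBC
s_4 = InvRound(s_3, k_4) = 0x2B
s_5 = InvRound(s_4, k_3) = 0xE2
s_6 = InvRound(s_5, k_2) = 0xCE
s_7 = InvRound(s_6, k_1) = 0x4C
s_8 = InvRound(s_7, k_0) = 0x44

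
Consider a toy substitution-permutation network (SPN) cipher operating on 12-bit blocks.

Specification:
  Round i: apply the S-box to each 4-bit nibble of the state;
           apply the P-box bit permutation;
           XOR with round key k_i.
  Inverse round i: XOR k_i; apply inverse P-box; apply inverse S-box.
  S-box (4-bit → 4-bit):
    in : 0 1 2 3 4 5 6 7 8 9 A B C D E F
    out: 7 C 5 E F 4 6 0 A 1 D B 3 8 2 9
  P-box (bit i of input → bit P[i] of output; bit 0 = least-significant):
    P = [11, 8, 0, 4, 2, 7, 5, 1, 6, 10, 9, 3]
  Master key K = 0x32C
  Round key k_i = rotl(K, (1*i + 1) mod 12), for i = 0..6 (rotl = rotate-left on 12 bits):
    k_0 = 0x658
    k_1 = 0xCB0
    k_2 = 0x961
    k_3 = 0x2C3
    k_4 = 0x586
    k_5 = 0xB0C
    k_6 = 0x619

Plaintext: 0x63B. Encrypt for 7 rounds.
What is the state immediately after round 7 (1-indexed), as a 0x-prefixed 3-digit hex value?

0x628

s_0 = plaintext = 0x63B
s_1 = Round(s_0, k_0) = 0x9EA
s_2 = Round(s_1, k_1) = 0x461
s_3 = Round(s_2, k_2) = 0xF98
s_4 = Round(s_3, k_3) = 0x39F
s_5 = Round(s_4, k_4) = 0xB9A
s_6 = Round(s_5, k_5) = 0x751
s_7 = Round(s_6, k_6) = 0x628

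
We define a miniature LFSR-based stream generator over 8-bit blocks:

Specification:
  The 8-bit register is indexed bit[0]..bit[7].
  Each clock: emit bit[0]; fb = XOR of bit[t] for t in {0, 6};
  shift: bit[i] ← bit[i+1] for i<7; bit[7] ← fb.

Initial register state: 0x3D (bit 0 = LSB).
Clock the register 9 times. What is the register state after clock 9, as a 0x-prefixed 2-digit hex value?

reg_0 = 0x3D
clock 1: out=1, reg = 0x9E
clock 2: out=0, reg = 0x4F
clock 3: out=1, reg = 0x27
clock 4: out=1, reg = 0x93
clock 5: out=1, reg = 0xC9
clock 6: out=1, reg = 0x64
clock 7: out=0, reg = 0xB2
clock 8: out=0, reg = 0x59
clock 9: out=1, reg = 0x2C

0x2C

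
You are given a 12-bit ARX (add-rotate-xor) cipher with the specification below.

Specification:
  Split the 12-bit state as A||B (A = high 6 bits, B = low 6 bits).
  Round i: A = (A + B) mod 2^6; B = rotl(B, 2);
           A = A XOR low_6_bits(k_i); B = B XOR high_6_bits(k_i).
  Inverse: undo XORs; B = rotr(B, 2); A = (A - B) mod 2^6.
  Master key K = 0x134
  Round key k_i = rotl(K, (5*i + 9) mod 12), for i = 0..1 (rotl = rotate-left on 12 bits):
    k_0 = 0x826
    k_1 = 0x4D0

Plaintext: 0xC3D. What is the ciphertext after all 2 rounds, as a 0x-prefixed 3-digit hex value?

0xC8E

s_0 = plaintext = 0xC3D
s_1 = Round(s_0, k_0) = 0x2D7
s_2 = Round(s_1, k_1) = 0xC8E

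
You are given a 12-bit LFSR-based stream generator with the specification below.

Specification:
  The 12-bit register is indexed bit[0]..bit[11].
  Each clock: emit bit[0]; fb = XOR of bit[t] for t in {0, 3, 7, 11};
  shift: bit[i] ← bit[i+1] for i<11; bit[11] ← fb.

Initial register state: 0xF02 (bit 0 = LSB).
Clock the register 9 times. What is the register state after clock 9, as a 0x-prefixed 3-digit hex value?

0x45F

reg_0 = 0xF02
clock 1: out=0, reg = 0xF81
clock 2: out=1, reg = 0xFC0
clock 3: out=0, reg = 0x7E0
clock 4: out=0, reg = 0xBF0
clock 5: out=0, reg = 0x5F8
clock 6: out=0, reg = 0x2FC
clock 7: out=0, reg = 0x17E
clock 8: out=0, reg = 0x8BF
clock 9: out=1, reg = 0x45F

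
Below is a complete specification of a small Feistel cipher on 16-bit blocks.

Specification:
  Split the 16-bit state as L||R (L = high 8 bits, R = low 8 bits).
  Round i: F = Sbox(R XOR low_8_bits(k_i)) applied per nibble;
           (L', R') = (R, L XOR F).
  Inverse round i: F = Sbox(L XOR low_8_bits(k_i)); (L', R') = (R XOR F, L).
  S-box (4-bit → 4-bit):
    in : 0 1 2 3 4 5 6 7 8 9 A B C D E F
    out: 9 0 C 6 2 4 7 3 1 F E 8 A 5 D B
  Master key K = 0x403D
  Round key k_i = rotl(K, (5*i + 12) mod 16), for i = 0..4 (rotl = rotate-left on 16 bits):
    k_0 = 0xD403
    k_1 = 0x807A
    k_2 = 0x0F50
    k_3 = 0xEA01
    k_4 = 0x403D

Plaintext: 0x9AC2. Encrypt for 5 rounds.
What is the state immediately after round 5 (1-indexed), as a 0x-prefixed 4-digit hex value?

0x6DFB

s_0 = plaintext = 0x9AC2
s_1 = Round(s_0, k_0) = 0xC23A
s_2 = Round(s_1, k_1) = 0x3AEB
s_3 = Round(s_2, k_2) = 0xEBB2
s_4 = Round(s_3, k_3) = 0xB26D
s_5 = Round(s_4, k_4) = 0x6DFB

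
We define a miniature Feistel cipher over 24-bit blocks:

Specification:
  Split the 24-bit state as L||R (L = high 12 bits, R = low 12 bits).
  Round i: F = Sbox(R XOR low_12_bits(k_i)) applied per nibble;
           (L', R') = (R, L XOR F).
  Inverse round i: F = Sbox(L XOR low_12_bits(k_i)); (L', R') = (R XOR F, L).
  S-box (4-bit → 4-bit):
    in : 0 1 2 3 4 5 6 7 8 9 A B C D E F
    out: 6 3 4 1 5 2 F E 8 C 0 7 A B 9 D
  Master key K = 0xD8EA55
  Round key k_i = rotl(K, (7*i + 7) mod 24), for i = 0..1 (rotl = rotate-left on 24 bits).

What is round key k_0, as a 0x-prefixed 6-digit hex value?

0x752AEC

K = 0xD8EA55
k_0 = rotl(K, (7*0+7) mod 24) = rotl(K, 7) = 0x752AEC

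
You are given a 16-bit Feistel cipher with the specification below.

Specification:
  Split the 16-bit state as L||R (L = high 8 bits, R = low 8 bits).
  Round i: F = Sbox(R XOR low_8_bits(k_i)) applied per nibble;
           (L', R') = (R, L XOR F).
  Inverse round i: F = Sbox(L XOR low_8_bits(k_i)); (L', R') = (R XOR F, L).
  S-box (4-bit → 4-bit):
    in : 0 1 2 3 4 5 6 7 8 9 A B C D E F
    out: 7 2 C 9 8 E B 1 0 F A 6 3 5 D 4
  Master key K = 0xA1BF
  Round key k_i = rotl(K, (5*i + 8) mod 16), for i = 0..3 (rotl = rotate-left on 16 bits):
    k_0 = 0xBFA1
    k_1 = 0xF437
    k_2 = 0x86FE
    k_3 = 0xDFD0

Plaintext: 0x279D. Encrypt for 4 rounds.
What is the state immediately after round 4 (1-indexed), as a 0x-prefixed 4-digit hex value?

s_0 = plaintext = 0x279D
s_1 = Round(s_0, k_0) = 0x9DB4
s_2 = Round(s_1, k_1) = 0xB494
s_3 = Round(s_2, k_2) = 0x940E
s_4 = Round(s_3, k_3) = 0x0EC9

0x0EC9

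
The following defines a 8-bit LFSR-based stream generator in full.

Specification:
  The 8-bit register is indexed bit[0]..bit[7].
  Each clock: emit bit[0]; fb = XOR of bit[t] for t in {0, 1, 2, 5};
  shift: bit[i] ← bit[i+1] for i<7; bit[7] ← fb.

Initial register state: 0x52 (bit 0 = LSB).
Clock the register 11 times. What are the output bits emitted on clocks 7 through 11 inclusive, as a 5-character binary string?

reg_0 = 0x52
clock 1: out=0, reg = 0xA9
clock 2: out=1, reg = 0x54
clock 3: out=0, reg = 0xAA
clock 4: out=0, reg = 0x55
clock 5: out=1, reg = 0x2A
clock 6: out=0, reg = 0x15
clock 7: out=1, reg = 0x0A
clock 8: out=0, reg = 0x85
clock 9: out=1, reg = 0x42
clock 10: out=0, reg = 0xA1
clock 11: out=1, reg = 0x50

10101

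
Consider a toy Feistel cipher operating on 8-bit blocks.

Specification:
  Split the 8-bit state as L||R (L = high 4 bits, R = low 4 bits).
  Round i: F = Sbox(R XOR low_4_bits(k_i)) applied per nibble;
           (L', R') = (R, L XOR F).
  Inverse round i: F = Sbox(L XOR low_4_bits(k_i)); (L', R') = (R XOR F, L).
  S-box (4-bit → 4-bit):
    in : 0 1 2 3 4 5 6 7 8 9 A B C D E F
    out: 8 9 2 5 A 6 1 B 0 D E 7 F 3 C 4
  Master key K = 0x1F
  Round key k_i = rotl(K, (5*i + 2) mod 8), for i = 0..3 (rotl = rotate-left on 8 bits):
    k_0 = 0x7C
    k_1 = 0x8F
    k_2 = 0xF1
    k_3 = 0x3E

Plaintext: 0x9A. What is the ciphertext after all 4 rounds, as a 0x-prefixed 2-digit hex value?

s_0 = plaintext = 0x9A
s_1 = Round(s_0, k_0) = 0xA8
s_2 = Round(s_1, k_1) = 0x81
s_3 = Round(s_2, k_2) = 0x10
s_4 = Round(s_3, k_3) = 0x0D

0x0D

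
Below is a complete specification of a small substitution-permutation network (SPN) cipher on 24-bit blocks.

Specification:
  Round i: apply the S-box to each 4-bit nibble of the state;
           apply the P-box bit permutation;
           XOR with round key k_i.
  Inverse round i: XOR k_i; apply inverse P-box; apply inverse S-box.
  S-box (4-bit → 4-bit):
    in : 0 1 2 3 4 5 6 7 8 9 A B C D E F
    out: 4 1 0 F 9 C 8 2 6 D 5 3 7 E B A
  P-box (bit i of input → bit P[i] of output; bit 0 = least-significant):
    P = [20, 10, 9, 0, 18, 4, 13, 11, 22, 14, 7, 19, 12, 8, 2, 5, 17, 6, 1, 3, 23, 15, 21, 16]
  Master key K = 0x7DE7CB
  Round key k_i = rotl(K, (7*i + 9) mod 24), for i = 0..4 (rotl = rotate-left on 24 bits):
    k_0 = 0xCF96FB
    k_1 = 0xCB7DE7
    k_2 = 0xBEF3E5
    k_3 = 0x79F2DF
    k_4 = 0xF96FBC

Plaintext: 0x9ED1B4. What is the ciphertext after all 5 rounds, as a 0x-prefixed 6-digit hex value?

s_0 = plaintext = 0x9ED1B4
s_1 = Round(s_0, k_0) = 0x389786
s_2 = Round(s_1, k_1) = 0x6A8D90
s_3 = Round(s_2, k_2) = 0xB19863
s_4 = Round(s_3, k_3) = 0xEB2C7A
s_5 = Round(s_4, k_4) = 0x2AAD6C

0x2AAD6C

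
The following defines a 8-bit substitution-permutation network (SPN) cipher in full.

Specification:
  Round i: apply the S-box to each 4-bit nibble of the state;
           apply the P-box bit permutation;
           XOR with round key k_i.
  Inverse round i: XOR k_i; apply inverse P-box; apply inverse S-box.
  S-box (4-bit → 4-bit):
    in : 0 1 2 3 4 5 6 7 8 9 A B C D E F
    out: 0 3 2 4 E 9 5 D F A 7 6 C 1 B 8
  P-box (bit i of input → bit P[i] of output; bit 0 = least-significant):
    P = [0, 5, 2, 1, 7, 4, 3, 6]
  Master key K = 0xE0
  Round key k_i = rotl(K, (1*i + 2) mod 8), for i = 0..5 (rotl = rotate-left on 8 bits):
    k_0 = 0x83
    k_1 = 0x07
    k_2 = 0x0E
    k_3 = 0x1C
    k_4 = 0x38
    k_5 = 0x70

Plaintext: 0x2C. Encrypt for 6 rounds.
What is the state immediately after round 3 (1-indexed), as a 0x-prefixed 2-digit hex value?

s_0 = plaintext = 0x2C
s_1 = Round(s_0, k_0) = 0x95
s_2 = Round(s_1, k_1) = 0x54
s_3 = Round(s_2, k_2) = 0xE8
s_4 = Round(s_3, k_3) = 0xEB
s_5 = Round(s_4, k_4) = 0xCC
s_6 = Round(s_5, k_5) = 0x3E

0xE8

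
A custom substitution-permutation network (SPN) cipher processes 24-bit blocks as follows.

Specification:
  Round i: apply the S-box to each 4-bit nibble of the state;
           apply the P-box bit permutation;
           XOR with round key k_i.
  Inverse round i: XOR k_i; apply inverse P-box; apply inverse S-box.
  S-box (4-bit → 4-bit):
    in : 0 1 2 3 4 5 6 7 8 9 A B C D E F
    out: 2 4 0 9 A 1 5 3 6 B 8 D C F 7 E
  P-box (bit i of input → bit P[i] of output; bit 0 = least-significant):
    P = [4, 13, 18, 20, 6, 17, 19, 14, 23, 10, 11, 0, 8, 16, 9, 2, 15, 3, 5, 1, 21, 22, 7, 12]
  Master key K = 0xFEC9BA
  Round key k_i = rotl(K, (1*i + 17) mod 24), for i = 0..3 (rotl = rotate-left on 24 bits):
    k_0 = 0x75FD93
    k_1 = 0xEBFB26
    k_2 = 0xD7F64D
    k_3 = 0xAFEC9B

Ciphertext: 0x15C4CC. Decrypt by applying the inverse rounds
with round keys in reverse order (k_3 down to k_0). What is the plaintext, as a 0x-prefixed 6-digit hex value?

s_0 = ciphertext = 0x15C4CC
s_1 = InvRound(s_0, k_3) = 0x5AABE9
s_2 = InvRound(s_1, k_2) = 0xC19EC1
s_3 = InvRound(s_2, k_1) = 0x6C34D0
s_4 = InvRound(s_3, k_0) = 0x237CBA

0x237CBA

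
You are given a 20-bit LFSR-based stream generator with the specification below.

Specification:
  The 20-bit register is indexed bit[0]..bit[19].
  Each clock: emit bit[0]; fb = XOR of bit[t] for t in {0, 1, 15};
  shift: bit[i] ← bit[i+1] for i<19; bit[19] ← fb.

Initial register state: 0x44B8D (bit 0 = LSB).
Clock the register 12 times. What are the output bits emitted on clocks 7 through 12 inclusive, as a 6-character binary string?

011101

reg_0 = 0x44B8D
clock 1: out=1, reg = 0xA25C6
clock 2: out=0, reg = 0xD12E3
clock 3: out=1, reg = 0x68971
clock 4: out=1, reg = 0x344B8
clock 5: out=0, reg = 0x1A25C
clock 6: out=0, reg = 0x8D12E
clock 7: out=0, reg = 0x46897
clock 8: out=1, reg = 0x2344B
clock 9: out=1, reg = 0x11A25
clock 10: out=1, reg = 0x88D12
clock 11: out=0, reg = 0x44689
clock 12: out=1, reg = 0xA2344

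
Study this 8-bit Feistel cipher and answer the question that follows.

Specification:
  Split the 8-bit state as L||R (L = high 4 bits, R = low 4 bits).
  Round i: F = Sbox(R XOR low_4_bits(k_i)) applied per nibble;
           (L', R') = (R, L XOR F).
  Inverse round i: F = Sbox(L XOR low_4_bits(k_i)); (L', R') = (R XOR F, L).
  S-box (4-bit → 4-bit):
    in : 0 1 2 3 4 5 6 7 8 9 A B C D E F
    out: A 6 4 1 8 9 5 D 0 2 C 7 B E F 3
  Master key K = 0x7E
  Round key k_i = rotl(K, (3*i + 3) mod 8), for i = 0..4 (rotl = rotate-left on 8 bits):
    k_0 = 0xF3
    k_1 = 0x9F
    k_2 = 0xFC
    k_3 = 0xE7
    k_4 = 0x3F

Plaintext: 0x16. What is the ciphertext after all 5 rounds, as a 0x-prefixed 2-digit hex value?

0xFF

s_0 = plaintext = 0x16
s_1 = Round(s_0, k_0) = 0x68
s_2 = Round(s_1, k_1) = 0x8B
s_3 = Round(s_2, k_2) = 0xB5
s_4 = Round(s_3, k_3) = 0x5F
s_5 = Round(s_4, k_4) = 0xFF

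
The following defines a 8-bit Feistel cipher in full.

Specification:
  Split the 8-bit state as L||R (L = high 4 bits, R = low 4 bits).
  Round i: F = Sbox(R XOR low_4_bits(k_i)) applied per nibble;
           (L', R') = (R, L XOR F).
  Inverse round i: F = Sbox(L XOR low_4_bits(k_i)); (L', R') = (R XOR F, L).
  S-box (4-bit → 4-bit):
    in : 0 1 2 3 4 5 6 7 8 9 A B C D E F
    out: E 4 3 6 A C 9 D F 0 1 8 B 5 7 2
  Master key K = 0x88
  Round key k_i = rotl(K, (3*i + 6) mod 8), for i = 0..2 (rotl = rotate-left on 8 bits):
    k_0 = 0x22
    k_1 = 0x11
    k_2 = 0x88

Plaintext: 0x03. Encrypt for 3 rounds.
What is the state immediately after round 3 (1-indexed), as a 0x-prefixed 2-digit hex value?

s_0 = plaintext = 0x03
s_1 = Round(s_0, k_0) = 0x34
s_2 = Round(s_1, k_1) = 0x4F
s_3 = Round(s_2, k_2) = 0xF9

0xF9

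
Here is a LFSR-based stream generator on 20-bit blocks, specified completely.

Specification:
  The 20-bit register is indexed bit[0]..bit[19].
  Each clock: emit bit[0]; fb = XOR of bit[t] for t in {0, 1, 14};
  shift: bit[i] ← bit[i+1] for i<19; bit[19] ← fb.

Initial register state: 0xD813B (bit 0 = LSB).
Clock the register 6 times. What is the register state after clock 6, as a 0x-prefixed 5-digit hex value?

0x43604

reg_0 = 0xD813B
clock 1: out=1, reg = 0x6C09D
clock 2: out=1, reg = 0x3604E
clock 3: out=0, reg = 0x1B027
clock 4: out=1, reg = 0x0D813
clock 5: out=1, reg = 0x86C09
clock 6: out=1, reg = 0x43604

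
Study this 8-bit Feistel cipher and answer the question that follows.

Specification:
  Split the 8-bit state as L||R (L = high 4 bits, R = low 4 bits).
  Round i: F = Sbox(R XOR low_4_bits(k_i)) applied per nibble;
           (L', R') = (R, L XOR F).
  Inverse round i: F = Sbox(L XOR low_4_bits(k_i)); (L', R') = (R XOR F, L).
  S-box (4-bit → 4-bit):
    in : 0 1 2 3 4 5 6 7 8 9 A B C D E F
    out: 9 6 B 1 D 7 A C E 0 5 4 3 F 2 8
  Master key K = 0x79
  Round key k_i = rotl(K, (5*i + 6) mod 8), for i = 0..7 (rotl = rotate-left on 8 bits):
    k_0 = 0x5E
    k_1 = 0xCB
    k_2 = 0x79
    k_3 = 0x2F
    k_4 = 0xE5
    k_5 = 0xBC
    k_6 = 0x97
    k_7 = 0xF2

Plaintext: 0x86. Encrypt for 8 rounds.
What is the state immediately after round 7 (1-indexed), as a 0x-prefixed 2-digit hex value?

s_0 = plaintext = 0x86
s_1 = Round(s_0, k_0) = 0x66
s_2 = Round(s_1, k_1) = 0x69
s_3 = Round(s_2, k_2) = 0x9F
s_4 = Round(s_3, k_3) = 0xF0
s_5 = Round(s_4, k_4) = 0x08
s_6 = Round(s_5, k_5) = 0x8D
s_7 = Round(s_6, k_6) = 0xDD
s_8 = Round(s_7, k_7) = 0xD5

0xDD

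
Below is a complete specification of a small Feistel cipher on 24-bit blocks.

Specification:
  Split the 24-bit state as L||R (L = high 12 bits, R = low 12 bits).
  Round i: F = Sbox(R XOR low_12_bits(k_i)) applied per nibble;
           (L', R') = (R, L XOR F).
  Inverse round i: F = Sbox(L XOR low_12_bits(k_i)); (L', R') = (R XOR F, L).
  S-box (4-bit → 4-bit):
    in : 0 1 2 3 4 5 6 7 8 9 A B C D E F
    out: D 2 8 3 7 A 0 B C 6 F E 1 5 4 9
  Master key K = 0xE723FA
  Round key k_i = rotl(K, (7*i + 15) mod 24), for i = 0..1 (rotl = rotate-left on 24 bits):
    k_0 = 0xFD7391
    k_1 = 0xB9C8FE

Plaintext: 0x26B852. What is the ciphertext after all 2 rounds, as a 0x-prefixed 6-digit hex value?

s_0 = plaintext = 0x26B852
s_1 = Round(s_0, k_0) = 0x852C78
s_2 = Round(s_1, k_1) = 0xC78F92

0xC78F92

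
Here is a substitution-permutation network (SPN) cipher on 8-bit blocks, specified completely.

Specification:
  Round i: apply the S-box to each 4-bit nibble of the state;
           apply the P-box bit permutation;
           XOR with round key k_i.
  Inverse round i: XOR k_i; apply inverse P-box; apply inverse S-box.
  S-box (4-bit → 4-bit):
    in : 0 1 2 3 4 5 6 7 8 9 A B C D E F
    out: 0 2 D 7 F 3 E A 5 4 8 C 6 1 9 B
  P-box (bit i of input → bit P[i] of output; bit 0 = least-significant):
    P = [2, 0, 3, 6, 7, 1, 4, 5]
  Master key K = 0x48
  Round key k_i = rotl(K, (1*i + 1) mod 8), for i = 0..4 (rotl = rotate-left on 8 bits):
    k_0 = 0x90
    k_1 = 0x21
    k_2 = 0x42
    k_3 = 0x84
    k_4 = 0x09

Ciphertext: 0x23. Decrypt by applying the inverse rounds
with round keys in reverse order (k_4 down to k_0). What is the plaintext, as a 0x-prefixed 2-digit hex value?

0x9E

s_0 = ciphertext = 0x23
s_1 = InvRound(s_0, k_4) = 0x79
s_2 = InvRound(s_1, k_3) = 0x24
s_3 = InvRound(s_2, k_2) = 0x7E
s_4 = InvRound(s_3, k_1) = 0xC4
s_5 = InvRound(s_4, k_0) = 0x9E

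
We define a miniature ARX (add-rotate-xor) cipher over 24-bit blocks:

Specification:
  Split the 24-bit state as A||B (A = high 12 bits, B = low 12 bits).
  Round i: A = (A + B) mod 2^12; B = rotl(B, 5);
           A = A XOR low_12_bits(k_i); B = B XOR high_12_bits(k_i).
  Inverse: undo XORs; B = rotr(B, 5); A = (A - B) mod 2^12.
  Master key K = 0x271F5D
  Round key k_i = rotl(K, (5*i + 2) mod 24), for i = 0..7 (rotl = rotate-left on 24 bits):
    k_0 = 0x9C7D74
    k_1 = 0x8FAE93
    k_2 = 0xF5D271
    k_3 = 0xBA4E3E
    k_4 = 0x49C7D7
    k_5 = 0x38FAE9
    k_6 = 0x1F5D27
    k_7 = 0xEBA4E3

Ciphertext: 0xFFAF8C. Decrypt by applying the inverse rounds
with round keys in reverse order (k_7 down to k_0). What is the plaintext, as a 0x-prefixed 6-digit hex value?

s_0 = ciphertext = 0xFFAF8C
s_1 = InvRound(s_0, k_7) = 0x010B09
s_2 = InvRound(s_1, k_6) = 0xEE0E57
s_3 = InvRound(s_2, k_5) = 0x79BC6E
s_4 = InvRound(s_3, k_4) = 0x705947
s_5 = InvRound(s_4, k_3) = 0x7A4197
s_6 = InvRound(s_5, k_2) = 0x05F576
s_7 = InvRound(s_6, k_1) = 0x86066C
s_8 = InvRound(s_7, k_0) = 0xF175FD

0xF175FD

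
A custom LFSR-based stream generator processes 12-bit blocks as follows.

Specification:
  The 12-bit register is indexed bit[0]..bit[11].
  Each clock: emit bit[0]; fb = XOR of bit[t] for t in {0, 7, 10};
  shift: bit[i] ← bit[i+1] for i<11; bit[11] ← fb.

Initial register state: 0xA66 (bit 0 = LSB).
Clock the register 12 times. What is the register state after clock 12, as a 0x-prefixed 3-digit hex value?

reg_0 = 0xA66
clock 1: out=0, reg = 0x533
clock 2: out=1, reg = 0x299
clock 3: out=1, reg = 0x14C
clock 4: out=0, reg = 0x0A6
clock 5: out=0, reg = 0x853
clock 6: out=1, reg = 0xC29
clock 7: out=1, reg = 0x614
clock 8: out=0, reg = 0xB0A
clock 9: out=0, reg = 0x585
clock 10: out=1, reg = 0xAC2
clock 11: out=0, reg = 0xD61
clock 12: out=1, reg = 0x6B0

0x6B0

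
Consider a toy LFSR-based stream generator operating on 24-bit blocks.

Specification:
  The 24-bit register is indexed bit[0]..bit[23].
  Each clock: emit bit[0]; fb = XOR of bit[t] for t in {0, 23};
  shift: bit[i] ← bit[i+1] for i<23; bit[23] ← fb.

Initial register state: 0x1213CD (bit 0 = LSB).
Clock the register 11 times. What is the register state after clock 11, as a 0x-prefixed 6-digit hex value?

reg_0 = 0x1213CD
clock 1: out=1, reg = 0x8909E6
clock 2: out=0, reg = 0xC484F3
clock 3: out=1, reg = 0x624279
clock 4: out=1, reg = 0xB1213C
clock 5: out=0, reg = 0xD8909E
clock 6: out=0, reg = 0xEC484F
clock 7: out=1, reg = 0x762427
clock 8: out=1, reg = 0xBB1213
clock 9: out=1, reg = 0x5D8909
clock 10: out=1, reg = 0xAEC484
clock 11: out=0, reg = 0xD76242

0xD76242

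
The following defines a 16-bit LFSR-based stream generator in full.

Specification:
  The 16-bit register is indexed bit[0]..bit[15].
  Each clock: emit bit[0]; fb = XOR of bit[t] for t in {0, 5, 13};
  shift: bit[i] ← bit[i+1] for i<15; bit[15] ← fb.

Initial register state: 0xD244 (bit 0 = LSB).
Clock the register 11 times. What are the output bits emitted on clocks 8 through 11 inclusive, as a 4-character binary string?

reg_0 = 0xD244
clock 1: out=0, reg = 0x6922
clock 2: out=0, reg = 0x3491
clock 3: out=1, reg = 0x1A48
clock 4: out=0, reg = 0x0D24
clock 5: out=0, reg = 0x8692
clock 6: out=0, reg = 0x4349
clock 7: out=1, reg = 0xA1A4
clock 8: out=0, reg = 0x50D2
clock 9: out=0, reg = 0x2869
clock 10: out=1, reg = 0x9434
clock 11: out=0, reg = 0xCA1A

0010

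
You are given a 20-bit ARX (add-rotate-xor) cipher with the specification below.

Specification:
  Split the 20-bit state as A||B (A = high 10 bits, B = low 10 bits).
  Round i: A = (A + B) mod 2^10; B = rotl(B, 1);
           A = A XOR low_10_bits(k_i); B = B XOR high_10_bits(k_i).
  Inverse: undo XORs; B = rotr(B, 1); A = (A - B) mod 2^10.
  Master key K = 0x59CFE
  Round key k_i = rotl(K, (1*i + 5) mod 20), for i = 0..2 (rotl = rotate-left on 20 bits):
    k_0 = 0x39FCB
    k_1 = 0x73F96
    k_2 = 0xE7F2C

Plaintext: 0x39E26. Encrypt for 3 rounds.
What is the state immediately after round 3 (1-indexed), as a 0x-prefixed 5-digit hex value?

0x2B6A9

s_0 = plaintext = 0x39E26
s_1 = Round(s_0, k_0) = 0x318AA
s_2 = Round(s_1, k_1) = 0xB989B
s_3 = Round(s_2, k_2) = 0x2B6A9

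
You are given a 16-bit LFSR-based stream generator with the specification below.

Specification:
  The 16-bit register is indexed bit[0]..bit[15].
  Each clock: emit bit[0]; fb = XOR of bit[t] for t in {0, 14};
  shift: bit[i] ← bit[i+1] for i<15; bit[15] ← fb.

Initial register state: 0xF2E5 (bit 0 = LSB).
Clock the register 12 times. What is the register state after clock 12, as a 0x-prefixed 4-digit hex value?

reg_0 = 0xF2E5
clock 1: out=1, reg = 0x7972
clock 2: out=0, reg = 0xBCB9
clock 3: out=1, reg = 0xDE5C
clock 4: out=0, reg = 0xEF2E
clock 5: out=0, reg = 0xF797
clock 6: out=1, reg = 0x7BCB
clock 7: out=1, reg = 0x3DE5
clock 8: out=1, reg = 0x9EF2
clock 9: out=0, reg = 0x4F79
clock 10: out=1, reg = 0x27BC
clock 11: out=0, reg = 0x13DE
clock 12: out=0, reg = 0x09EF

0x09EF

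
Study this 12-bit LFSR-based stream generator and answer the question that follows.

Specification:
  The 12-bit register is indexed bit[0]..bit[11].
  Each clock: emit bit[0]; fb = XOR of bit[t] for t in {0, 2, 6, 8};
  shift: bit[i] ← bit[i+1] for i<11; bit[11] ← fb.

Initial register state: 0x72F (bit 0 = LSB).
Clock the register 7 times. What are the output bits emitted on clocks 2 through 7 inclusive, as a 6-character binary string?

111010

reg_0 = 0x72F
clock 1: out=1, reg = 0xB97
clock 2: out=1, reg = 0xDCB
clock 3: out=1, reg = 0xEE5
clock 4: out=1, reg = 0xF72
clock 5: out=0, reg = 0x7B9
clock 6: out=1, reg = 0x3DC
clock 7: out=0, reg = 0x9EE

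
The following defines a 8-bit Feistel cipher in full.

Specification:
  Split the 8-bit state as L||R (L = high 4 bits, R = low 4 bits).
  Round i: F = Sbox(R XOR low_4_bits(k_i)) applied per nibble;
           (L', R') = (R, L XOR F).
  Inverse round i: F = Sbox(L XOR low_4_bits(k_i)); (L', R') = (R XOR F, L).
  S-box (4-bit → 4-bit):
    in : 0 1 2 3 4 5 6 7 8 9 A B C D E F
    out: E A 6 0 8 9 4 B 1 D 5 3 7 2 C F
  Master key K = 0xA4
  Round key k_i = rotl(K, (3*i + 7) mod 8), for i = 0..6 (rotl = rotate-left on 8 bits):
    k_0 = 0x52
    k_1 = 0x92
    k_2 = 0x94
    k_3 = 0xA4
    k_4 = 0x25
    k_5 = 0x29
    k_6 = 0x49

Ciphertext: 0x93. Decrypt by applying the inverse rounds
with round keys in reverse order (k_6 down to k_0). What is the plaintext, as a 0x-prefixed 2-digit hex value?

s_0 = ciphertext = 0x93
s_1 = InvRound(s_0, k_6) = 0xD9
s_2 = InvRound(s_1, k_5) = 0x1D
s_3 = InvRound(s_2, k_4) = 0x51
s_4 = InvRound(s_3, k_3) = 0xB5
s_5 = InvRound(s_4, k_2) = 0xAB
s_6 = InvRound(s_5, k_1) = 0xAA
s_7 = InvRound(s_6, k_0) = 0xBA

0xBA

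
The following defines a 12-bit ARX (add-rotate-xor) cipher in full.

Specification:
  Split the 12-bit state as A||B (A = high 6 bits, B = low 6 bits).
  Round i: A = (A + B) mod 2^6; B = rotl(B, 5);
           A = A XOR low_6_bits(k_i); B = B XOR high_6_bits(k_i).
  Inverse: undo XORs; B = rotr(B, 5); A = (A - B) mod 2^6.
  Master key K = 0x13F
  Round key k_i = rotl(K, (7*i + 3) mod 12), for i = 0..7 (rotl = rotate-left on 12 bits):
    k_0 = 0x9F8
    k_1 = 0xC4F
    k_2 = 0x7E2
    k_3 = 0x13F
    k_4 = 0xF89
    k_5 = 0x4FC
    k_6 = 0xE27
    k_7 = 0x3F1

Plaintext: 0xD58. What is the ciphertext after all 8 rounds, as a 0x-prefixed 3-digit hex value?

0xEBA

s_0 = plaintext = 0xD58
s_1 = Round(s_0, k_0) = 0xD6B
s_2 = Round(s_1, k_1) = 0xBC4
s_3 = Round(s_2, k_2) = 0x45D
s_4 = Round(s_3, k_3) = 0x46A
s_5 = Round(s_4, k_4) = 0xCAB
s_6 = Round(s_5, k_5) = 0x866
s_7 = Round(s_6, k_6) = 0x82B
s_8 = Round(s_7, k_7) = 0xEBA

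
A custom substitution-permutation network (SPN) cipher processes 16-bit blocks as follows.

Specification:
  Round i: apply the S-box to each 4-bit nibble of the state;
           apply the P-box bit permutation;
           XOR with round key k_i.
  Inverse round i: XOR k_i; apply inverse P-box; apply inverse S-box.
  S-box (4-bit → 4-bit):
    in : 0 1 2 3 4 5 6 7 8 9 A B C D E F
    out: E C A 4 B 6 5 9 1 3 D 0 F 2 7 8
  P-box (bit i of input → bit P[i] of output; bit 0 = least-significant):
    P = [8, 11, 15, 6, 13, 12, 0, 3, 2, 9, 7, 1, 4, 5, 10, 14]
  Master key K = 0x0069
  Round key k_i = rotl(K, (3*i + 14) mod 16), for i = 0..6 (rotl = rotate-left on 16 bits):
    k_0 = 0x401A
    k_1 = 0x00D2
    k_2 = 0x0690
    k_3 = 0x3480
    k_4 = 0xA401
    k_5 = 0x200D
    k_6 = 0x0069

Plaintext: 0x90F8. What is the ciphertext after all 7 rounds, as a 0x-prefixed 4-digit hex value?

s_0 = plaintext = 0x90F8
s_1 = Round(s_0, k_0) = 0x43A0
s_2 = Round(s_1, k_1) = 0xE82B
s_3 = Round(s_2, k_2) = 0x12AC
s_4 = Round(s_3, k_3) = 0xDBCB
s_5 = Round(s_4, k_4) = 0x9428
s_6 = Round(s_5, k_5) = 0x3333
s_7 = Round(s_6, k_6) = 0x84E8

0x84E8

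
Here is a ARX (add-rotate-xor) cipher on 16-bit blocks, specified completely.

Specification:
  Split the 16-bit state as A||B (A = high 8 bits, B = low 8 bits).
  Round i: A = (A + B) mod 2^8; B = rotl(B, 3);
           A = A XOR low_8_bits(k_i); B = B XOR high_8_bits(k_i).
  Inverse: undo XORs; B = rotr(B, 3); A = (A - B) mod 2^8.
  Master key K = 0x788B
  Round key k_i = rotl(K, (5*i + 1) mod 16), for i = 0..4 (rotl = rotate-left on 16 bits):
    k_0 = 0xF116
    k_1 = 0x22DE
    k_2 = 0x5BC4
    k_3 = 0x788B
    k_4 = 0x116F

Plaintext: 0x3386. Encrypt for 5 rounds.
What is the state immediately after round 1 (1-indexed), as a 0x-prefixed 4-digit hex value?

s_0 = plaintext = 0x3386
s_1 = Round(s_0, k_0) = 0xAFC5
s_2 = Round(s_1, k_1) = 0xAA0C
s_3 = Round(s_2, k_2) = 0x723B
s_4 = Round(s_3, k_3) = 0x26A1
s_5 = Round(s_4, k_4) = 0xA81C

0xAFC5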